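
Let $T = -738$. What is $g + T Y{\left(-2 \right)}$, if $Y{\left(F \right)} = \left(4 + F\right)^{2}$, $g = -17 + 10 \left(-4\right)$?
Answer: $-3009$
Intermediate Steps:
$g = -57$ ($g = -17 - 40 = -57$)
$g + T Y{\left(-2 \right)} = -57 - 738 \left(4 - 2\right)^{2} = -57 - 738 \cdot 2^{2} = -57 - 2952 = -3009$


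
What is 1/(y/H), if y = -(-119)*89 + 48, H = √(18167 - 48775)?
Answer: 4*I*√1913/10639 ≈ 0.016444*I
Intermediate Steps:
H = 4*I*√1913 (H = √(-30608) = 4*I*√1913 ≈ 174.95*I)
y = 10639 (y = -119*(-89) + 48 = 10591 + 48 = 10639)
1/(y/H) = 1/(10639/((4*I*√1913))) = 1/(10639*(-I*√1913/7652)) = 1/(-10639*I*√1913/7652) = 4*I*√1913/10639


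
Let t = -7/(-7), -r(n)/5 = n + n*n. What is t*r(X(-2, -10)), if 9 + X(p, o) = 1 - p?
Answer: -150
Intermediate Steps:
X(p, o) = -8 - p (X(p, o) = -9 + (1 - p) = -8 - p)
r(n) = -5*n - 5*n**2 (r(n) = -5*(n + n*n) = -5*(n + n**2) = -5*n - 5*n**2)
t = 1 (t = -7*(-1/7) = 1)
t*r(X(-2, -10)) = 1*(-5*(-8 - 1*(-2))*(1 + (-8 - 1*(-2)))) = 1*(-5*(-8 + 2)*(1 + (-8 + 2))) = 1*(-5*(-6)*(1 - 6)) = 1*(-5*(-6)*(-5)) = 1*(-150) = -150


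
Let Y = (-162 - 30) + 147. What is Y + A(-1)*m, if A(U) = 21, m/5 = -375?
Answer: -39420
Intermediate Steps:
m = -1875 (m = 5*(-375) = -1875)
Y = -45 (Y = -192 + 147 = -45)
Y + A(-1)*m = -45 + 21*(-1875) = -45 - 39375 = -39420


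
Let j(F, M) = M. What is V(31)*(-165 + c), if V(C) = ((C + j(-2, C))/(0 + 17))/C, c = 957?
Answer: 1584/17 ≈ 93.177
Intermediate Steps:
V(C) = 2/17 (V(C) = ((C + C)/(0 + 17))/C = ((2*C)/17)/C = ((2*C)*(1/17))/C = (2*C/17)/C = 2/17)
V(31)*(-165 + c) = 2*(-165 + 957)/17 = (2/17)*792 = 1584/17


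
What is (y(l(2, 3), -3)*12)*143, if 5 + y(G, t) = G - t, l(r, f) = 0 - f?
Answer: -8580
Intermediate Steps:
l(r, f) = -f
y(G, t) = -5 + G - t (y(G, t) = -5 + (G - t) = -5 + G - t)
(y(l(2, 3), -3)*12)*143 = ((-5 - 1*3 - 1*(-3))*12)*143 = ((-5 - 3 + 3)*12)*143 = -5*12*143 = -60*143 = -8580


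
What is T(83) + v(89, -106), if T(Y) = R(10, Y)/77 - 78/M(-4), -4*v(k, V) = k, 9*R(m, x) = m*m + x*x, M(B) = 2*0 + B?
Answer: 20333/2772 ≈ 7.3351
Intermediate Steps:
M(B) = B (M(B) = 0 + B = B)
R(m, x) = m²/9 + x²/9 (R(m, x) = (m*m + x*x)/9 = (m² + x²)/9 = m²/9 + x²/9)
v(k, V) = -k/4
T(Y) = 27227/1386 + Y²/693 (T(Y) = ((⅑)*10² + Y²/9)/77 - 78/(-4) = ((⅑)*100 + Y²/9)*(1/77) - 78*(-¼) = (100/9 + Y²/9)*(1/77) + 39/2 = (100/693 + Y²/693) + 39/2 = 27227/1386 + Y²/693)
T(83) + v(89, -106) = (27227/1386 + (1/693)*83²) - ¼*89 = (27227/1386 + (1/693)*6889) - 89/4 = (27227/1386 + 6889/693) - 89/4 = 41005/1386 - 89/4 = 20333/2772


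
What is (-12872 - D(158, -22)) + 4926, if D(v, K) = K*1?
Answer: -7924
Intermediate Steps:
D(v, K) = K
(-12872 - D(158, -22)) + 4926 = (-12872 - 1*(-22)) + 4926 = (-12872 + 22) + 4926 = -12850 + 4926 = -7924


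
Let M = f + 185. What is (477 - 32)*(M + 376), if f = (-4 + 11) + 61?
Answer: 279905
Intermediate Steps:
f = 68 (f = 7 + 61 = 68)
M = 253 (M = 68 + 185 = 253)
(477 - 32)*(M + 376) = (477 - 32)*(253 + 376) = 445*629 = 279905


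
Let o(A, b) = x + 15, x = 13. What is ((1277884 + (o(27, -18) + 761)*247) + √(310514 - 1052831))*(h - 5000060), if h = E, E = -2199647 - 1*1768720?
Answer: -13208403327509 - 8968427*I*√742317 ≈ -1.3208e+13 - 7.727e+9*I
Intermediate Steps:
E = -3968367 (E = -2199647 - 1768720 = -3968367)
h = -3968367
o(A, b) = 28 (o(A, b) = 13 + 15 = 28)
((1277884 + (o(27, -18) + 761)*247) + √(310514 - 1052831))*(h - 5000060) = ((1277884 + (28 + 761)*247) + √(310514 - 1052831))*(-3968367 - 5000060) = ((1277884 + 789*247) + √(-742317))*(-8968427) = ((1277884 + 194883) + I*√742317)*(-8968427) = (1472767 + I*√742317)*(-8968427) = -13208403327509 - 8968427*I*√742317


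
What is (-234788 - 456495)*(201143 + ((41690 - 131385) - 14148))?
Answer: -67261835900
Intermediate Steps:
(-234788 - 456495)*(201143 + ((41690 - 131385) - 14148)) = -691283*(201143 + (-89695 - 14148)) = -691283*(201143 - 103843) = -691283*97300 = -67261835900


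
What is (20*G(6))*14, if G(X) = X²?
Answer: 10080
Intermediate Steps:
(20*G(6))*14 = (20*6²)*14 = (20*36)*14 = 720*14 = 10080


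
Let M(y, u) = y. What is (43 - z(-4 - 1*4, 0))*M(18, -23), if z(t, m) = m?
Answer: 774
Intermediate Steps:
(43 - z(-4 - 1*4, 0))*M(18, -23) = (43 - 1*0)*18 = (43 + 0)*18 = 43*18 = 774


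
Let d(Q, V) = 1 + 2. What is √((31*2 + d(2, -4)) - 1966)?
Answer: I*√1901 ≈ 43.6*I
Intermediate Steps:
d(Q, V) = 3
√((31*2 + d(2, -4)) - 1966) = √((31*2 + 3) - 1966) = √((62 + 3) - 1966) = √(65 - 1966) = √(-1901) = I*√1901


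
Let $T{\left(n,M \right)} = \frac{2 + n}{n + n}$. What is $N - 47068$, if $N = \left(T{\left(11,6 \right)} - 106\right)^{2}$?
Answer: $- \frac{17403151}{484} \approx -35957.0$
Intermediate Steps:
$T{\left(n,M \right)} = \frac{2 + n}{2 n}$
$N = \frac{5377761}{484}$ ($N = \left(\frac{2 + 11}{2 \cdot 11} - 106\right)^{2} = \left(\frac{1}{2} \cdot \frac{1}{11} \cdot 13 - 106\right)^{2} = \left(\frac{13}{22} - 106\right)^{2} = \left(- \frac{2319}{22}\right)^{2} = \frac{5377761}{484} \approx 11111.0$)
$N - 47068 = \frac{5377761}{484} - 47068 = - \frac{17403151}{484}$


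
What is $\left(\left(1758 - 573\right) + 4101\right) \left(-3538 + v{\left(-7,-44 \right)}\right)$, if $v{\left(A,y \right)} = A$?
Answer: $-18738870$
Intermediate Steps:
$\left(\left(1758 - 573\right) + 4101\right) \left(-3538 + v{\left(-7,-44 \right)}\right) = \left(\left(1758 - 573\right) + 4101\right) \left(-3538 - 7\right) = \left(\left(1758 - 573\right) + 4101\right) \left(-3545\right) = \left(1185 + 4101\right) \left(-3545\right) = 5286 \left(-3545\right) = -18738870$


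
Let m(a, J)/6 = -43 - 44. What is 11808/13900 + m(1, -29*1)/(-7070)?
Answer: 2268459/2456825 ≈ 0.92333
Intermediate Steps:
m(a, J) = -522 (m(a, J) = 6*(-43 - 44) = 6*(-87) = -522)
11808/13900 + m(1, -29*1)/(-7070) = 11808/13900 - 522/(-7070) = 11808*(1/13900) - 522*(-1/7070) = 2952/3475 + 261/3535 = 2268459/2456825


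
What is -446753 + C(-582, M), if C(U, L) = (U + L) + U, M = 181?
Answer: -447736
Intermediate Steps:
C(U, L) = L + 2*U (C(U, L) = (L + U) + U = L + 2*U)
-446753 + C(-582, M) = -446753 + (181 + 2*(-582)) = -446753 + (181 - 1164) = -446753 - 983 = -447736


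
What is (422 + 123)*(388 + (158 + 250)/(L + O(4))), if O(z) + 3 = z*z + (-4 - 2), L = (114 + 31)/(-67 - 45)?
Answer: 53342420/213 ≈ 2.5043e+5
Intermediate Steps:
L = -145/112 (L = 145/(-112) = 145*(-1/112) = -145/112 ≈ -1.2946)
O(z) = -9 + z**2 (O(z) = -3 + (z*z + (-4 - 2)) = -3 + (z**2 - 6) = -3 + (-6 + z**2) = -9 + z**2)
(422 + 123)*(388 + (158 + 250)/(L + O(4))) = (422 + 123)*(388 + (158 + 250)/(-145/112 + (-9 + 4**2))) = 545*(388 + 408/(-145/112 + (-9 + 16))) = 545*(388 + 408/(-145/112 + 7)) = 545*(388 + 408/(639/112)) = 545*(388 + 408*(112/639)) = 545*(388 + 15232/213) = 545*(97876/213) = 53342420/213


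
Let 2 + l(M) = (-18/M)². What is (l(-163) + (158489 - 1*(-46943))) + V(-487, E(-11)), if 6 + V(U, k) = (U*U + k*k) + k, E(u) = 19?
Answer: 11769349961/26569 ≈ 4.4297e+5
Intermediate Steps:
l(M) = -2 + 324/M² (l(M) = -2 + (-18/M)² = -2 + 324/M²)
V(U, k) = -6 + k + U² + k² (V(U, k) = -6 + ((U*U + k*k) + k) = -6 + ((U² + k²) + k) = -6 + (k + U² + k²) = -6 + k + U² + k²)
(l(-163) + (158489 - 1*(-46943))) + V(-487, E(-11)) = ((-2 + 324/(-163)²) + (158489 - 1*(-46943))) + (-6 + 19 + (-487)² + 19²) = ((-2 + 324*(1/26569)) + (158489 + 46943)) + (-6 + 19 + 237169 + 361) = ((-2 + 324/26569) + 205432) + 237543 = (-52814/26569 + 205432) + 237543 = 5458069994/26569 + 237543 = 11769349961/26569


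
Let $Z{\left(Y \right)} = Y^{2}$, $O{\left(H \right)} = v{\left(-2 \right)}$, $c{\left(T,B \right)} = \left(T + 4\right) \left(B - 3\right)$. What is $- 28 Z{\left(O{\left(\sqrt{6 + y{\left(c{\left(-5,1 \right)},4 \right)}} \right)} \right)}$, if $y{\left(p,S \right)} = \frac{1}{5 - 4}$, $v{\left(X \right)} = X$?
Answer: $-112$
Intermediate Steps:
$c{\left(T,B \right)} = \left(-3 + B\right) \left(4 + T\right)$ ($c{\left(T,B \right)} = \left(4 + T\right) \left(-3 + B\right) = \left(-3 + B\right) \left(4 + T\right)$)
$y{\left(p,S \right)} = 1$ ($y{\left(p,S \right)} = 1^{-1} = 1$)
$O{\left(H \right)} = -2$
$- 28 Z{\left(O{\left(\sqrt{6 + y{\left(c{\left(-5,1 \right)},4 \right)}} \right)} \right)} = - 28 \left(-2\right)^{2} = \left(-28\right) 4 = -112$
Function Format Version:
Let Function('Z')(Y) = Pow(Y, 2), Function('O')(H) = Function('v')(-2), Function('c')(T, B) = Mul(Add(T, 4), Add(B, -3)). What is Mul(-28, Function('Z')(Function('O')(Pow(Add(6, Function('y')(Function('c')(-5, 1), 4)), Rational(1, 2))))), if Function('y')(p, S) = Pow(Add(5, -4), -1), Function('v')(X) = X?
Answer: -112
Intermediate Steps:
Function('c')(T, B) = Mul(Add(-3, B), Add(4, T)) (Function('c')(T, B) = Mul(Add(4, T), Add(-3, B)) = Mul(Add(-3, B), Add(4, T)))
Function('y')(p, S) = 1 (Function('y')(p, S) = Pow(1, -1) = 1)
Function('O')(H) = -2
Mul(-28, Function('Z')(Function('O')(Pow(Add(6, Function('y')(Function('c')(-5, 1), 4)), Rational(1, 2))))) = Mul(-28, Pow(-2, 2)) = Mul(-28, 4) = -112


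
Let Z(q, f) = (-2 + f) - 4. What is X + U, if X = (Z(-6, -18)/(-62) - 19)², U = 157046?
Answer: 151254135/961 ≈ 1.5739e+5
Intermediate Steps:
Z(q, f) = -6 + f
X = 332929/961 (X = ((-6 - 18)/(-62) - 19)² = (-24*(-1/62) - 19)² = (12/31 - 19)² = (-577/31)² = 332929/961 ≈ 346.44)
X + U = 332929/961 + 157046 = 151254135/961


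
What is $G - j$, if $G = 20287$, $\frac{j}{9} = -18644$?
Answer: $188083$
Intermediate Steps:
$j = -167796$ ($j = 9 \left(-18644\right) = -167796$)
$G - j = 20287 - -167796 = 20287 + 167796 = 188083$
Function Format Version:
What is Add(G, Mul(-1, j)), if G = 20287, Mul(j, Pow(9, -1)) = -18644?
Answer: 188083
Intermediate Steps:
j = -167796 (j = Mul(9, -18644) = -167796)
Add(G, Mul(-1, j)) = Add(20287, Mul(-1, -167796)) = Add(20287, 167796) = 188083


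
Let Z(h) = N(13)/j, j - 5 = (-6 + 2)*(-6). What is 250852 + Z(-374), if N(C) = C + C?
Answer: 7274734/29 ≈ 2.5085e+5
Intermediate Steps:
N(C) = 2*C
j = 29 (j = 5 + (-6 + 2)*(-6) = 5 - 4*(-6) = 5 + 24 = 29)
Z(h) = 26/29 (Z(h) = (2*13)/29 = 26*(1/29) = 26/29)
250852 + Z(-374) = 250852 + 26/29 = 7274734/29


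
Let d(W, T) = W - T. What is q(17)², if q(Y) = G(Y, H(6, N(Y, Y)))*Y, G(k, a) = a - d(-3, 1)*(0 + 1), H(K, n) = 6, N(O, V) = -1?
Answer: 28900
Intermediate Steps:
G(k, a) = 4 + a (G(k, a) = a - (-3 - 1*1)*(0 + 1) = a - (-3 - 1) = a - (-4) = a - 1*(-4) = a + 4 = 4 + a)
q(Y) = 10*Y (q(Y) = (4 + 6)*Y = 10*Y)
q(17)² = (10*17)² = 170² = 28900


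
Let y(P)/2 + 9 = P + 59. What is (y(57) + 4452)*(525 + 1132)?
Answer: 7731562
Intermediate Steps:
y(P) = 100 + 2*P (y(P) = -18 + 2*(P + 59) = -18 + 2*(59 + P) = -18 + (118 + 2*P) = 100 + 2*P)
(y(57) + 4452)*(525 + 1132) = ((100 + 2*57) + 4452)*(525 + 1132) = ((100 + 114) + 4452)*1657 = (214 + 4452)*1657 = 4666*1657 = 7731562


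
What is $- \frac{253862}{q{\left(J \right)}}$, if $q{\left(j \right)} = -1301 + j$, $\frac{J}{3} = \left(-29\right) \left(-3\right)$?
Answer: $\frac{126931}{520} \approx 244.1$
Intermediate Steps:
$J = 261$ ($J = 3 \left(\left(-29\right) \left(-3\right)\right) = 3 \cdot 87 = 261$)
$- \frac{253862}{q{\left(J \right)}} = - \frac{253862}{-1301 + 261} = - \frac{253862}{-1040} = \left(-253862\right) \left(- \frac{1}{1040}\right) = \frac{126931}{520}$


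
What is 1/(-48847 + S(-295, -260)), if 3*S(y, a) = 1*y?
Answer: -3/146836 ≈ -2.0431e-5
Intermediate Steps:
S(y, a) = y/3 (S(y, a) = (1*y)/3 = y/3)
1/(-48847 + S(-295, -260)) = 1/(-48847 + (⅓)*(-295)) = 1/(-48847 - 295/3) = 1/(-146836/3) = -3/146836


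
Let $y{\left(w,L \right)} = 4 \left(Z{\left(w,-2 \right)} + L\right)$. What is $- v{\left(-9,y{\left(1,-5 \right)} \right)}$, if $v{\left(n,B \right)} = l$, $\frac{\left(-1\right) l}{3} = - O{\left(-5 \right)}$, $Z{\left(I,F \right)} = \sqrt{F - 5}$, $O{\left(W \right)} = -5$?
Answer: $15$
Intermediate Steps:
$Z{\left(I,F \right)} = \sqrt{-5 + F}$
$y{\left(w,L \right)} = 4 L + 4 i \sqrt{7}$ ($y{\left(w,L \right)} = 4 \left(\sqrt{-5 - 2} + L\right) = 4 \left(\sqrt{-7} + L\right) = 4 \left(i \sqrt{7} + L\right) = 4 \left(L + i \sqrt{7}\right) = 4 L + 4 i \sqrt{7}$)
$l = -15$ ($l = - 3 \left(\left(-1\right) \left(-5\right)\right) = \left(-3\right) 5 = -15$)
$v{\left(n,B \right)} = -15$
$- v{\left(-9,y{\left(1,-5 \right)} \right)} = \left(-1\right) \left(-15\right) = 15$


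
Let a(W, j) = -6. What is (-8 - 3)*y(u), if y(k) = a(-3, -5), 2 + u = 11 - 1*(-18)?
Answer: 66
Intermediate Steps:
u = 27 (u = -2 + (11 - 1*(-18)) = -2 + (11 + 18) = -2 + 29 = 27)
y(k) = -6
(-8 - 3)*y(u) = (-8 - 3)*(-6) = -11*(-6) = 66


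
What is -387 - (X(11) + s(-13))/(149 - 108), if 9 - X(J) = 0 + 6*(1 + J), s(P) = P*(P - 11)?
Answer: -16116/41 ≈ -393.07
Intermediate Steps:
s(P) = P*(-11 + P)
X(J) = 3 - 6*J (X(J) = 9 - (0 + 6*(1 + J)) = 9 - (0 + (6 + 6*J)) = 9 - (6 + 6*J) = 9 + (-6 - 6*J) = 3 - 6*J)
-387 - (X(11) + s(-13))/(149 - 108) = -387 - ((3 - 6*11) - 13*(-11 - 13))/(149 - 108) = -387 - ((3 - 66) - 13*(-24))/41 = -387 - (-63 + 312)/41 = -387 - 249/41 = -16116/41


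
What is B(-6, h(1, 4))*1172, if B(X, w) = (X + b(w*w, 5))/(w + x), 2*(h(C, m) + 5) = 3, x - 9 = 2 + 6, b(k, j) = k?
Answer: 14650/27 ≈ 542.59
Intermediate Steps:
x = 17 (x = 9 + (2 + 6) = 9 + 8 = 17)
h(C, m) = -7/2 (h(C, m) = -5 + (1/2)*3 = -5 + 3/2 = -7/2)
B(X, w) = (X + w**2)/(17 + w) (B(X, w) = (X + w*w)/(w + 17) = (X + w**2)/(17 + w))
B(-6, h(1, 4))*1172 = ((-6 + (-7/2)**2)/(17 - 7/2))*1172 = ((-6 + 49/4)/(27/2))*1172 = ((2/27)*(25/4))*1172 = (25/54)*1172 = 14650/27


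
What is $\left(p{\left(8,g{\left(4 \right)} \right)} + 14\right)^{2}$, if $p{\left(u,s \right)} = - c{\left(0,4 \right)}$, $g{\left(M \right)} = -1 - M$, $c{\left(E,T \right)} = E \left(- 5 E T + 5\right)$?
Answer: $196$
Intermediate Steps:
$c{\left(E,T \right)} = E \left(5 - 5 E T\right)$ ($c{\left(E,T \right)} = E \left(- 5 E T + 5\right) = E \left(5 - 5 E T\right)$)
$p{\left(u,s \right)} = 0$ ($p{\left(u,s \right)} = - 5 \cdot 0 \left(1 - 0 \cdot 4\right) = - 5 \cdot 0 \left(1 + 0\right) = - 5 \cdot 0 \cdot 1 = \left(-1\right) 0 = 0$)
$\left(p{\left(8,g{\left(4 \right)} \right)} + 14\right)^{2} = \left(0 + 14\right)^{2} = 14^{2} = 196$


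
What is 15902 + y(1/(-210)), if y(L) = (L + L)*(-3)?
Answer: 556571/35 ≈ 15902.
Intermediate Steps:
y(L) = -6*L (y(L) = (2*L)*(-3) = -6*L)
15902 + y(1/(-210)) = 15902 - 6/(-210) = 15902 - 6*(-1/210) = 15902 + 1/35 = 556571/35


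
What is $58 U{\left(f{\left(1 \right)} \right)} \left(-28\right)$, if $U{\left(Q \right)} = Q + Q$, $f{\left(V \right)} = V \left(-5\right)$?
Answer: $16240$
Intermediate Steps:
$f{\left(V \right)} = - 5 V$
$U{\left(Q \right)} = 2 Q$
$58 U{\left(f{\left(1 \right)} \right)} \left(-28\right) = 58 \cdot 2 \left(\left(-5\right) 1\right) \left(-28\right) = 58 \cdot 2 \left(-5\right) \left(-28\right) = 58 \left(-10\right) \left(-28\right) = \left(-580\right) \left(-28\right) = 16240$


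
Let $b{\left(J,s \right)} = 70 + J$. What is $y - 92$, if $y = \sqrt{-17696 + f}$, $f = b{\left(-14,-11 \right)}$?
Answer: $-92 + 42 i \sqrt{10} \approx -92.0 + 132.82 i$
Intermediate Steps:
$f = 56$ ($f = 70 - 14 = 56$)
$y = 42 i \sqrt{10}$ ($y = \sqrt{-17696 + 56} = \sqrt{-17640} = 42 i \sqrt{10} \approx 132.82 i$)
$y - 92 = 42 i \sqrt{10} - 92 = -92 + 42 i \sqrt{10}$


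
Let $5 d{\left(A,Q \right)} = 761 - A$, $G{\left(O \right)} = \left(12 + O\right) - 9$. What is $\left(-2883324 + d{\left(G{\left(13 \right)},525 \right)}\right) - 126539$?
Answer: $-3009714$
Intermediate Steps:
$G{\left(O \right)} = 3 + O$
$d{\left(A,Q \right)} = \frac{761}{5} - \frac{A}{5}$ ($d{\left(A,Q \right)} = \frac{761 - A}{5} = \frac{761}{5} - \frac{A}{5}$)
$\left(-2883324 + d{\left(G{\left(13 \right)},525 \right)}\right) - 126539 = \left(-2883324 + \left(\frac{761}{5} - \frac{3 + 13}{5}\right)\right) - 126539 = \left(-2883324 + \left(\frac{761}{5} - \frac{16}{5}\right)\right) - 126539 = \left(-2883324 + 149\right) - 126539 = -2883175 - 126539 = -3009714$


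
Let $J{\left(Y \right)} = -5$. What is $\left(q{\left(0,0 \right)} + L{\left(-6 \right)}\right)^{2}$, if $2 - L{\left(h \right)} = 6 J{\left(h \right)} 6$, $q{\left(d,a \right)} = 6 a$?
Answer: $33124$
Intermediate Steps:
$L{\left(h \right)} = 182$ ($L{\left(h \right)} = 2 - 6 \left(-5\right) 6 = 2 - \left(-30\right) 6 = 2 - -180 = 2 + 180 = 182$)
$\left(q{\left(0,0 \right)} + L{\left(-6 \right)}\right)^{2} = \left(6 \cdot 0 + 182\right)^{2} = \left(0 + 182\right)^{2} = 182^{2} = 33124$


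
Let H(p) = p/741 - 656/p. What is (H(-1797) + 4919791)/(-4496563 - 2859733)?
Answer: -1091846299549/1632579093132 ≈ -0.66879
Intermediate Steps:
H(p) = -656/p + p/741 (H(p) = p*(1/741) - 656/p = p/741 - 656/p = -656/p + p/741)
(H(-1797) + 4919791)/(-4496563 - 2859733) = ((-656/(-1797) + (1/741)*(-1797)) + 4919791)/(-4496563 - 2859733) = ((-656*(-1/1797) - 599/247) + 4919791)/(-7356296) = ((656/1797 - 599/247) + 4919791)*(-1/7356296) = (-914371/443859 + 4919791)*(-1/7356296) = (2183692599098/443859)*(-1/7356296) = -1091846299549/1632579093132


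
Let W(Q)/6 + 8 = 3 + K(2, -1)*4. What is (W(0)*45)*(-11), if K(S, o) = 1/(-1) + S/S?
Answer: 14850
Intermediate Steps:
K(S, o) = 0 (K(S, o) = 1*(-1) + 1 = -1 + 1 = 0)
W(Q) = -30 (W(Q) = -48 + 6*(3 + 0*4) = -48 + 6*(3 + 0) = -48 + 6*3 = -48 + 18 = -30)
(W(0)*45)*(-11) = -30*45*(-11) = -1350*(-11) = 14850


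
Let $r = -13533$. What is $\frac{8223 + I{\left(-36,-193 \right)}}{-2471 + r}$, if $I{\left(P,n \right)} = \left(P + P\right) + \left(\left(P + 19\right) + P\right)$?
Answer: $- \frac{4049}{8002} \approx -0.506$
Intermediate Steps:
$I{\left(P,n \right)} = 19 + 4 P$ ($I{\left(P,n \right)} = 2 P + \left(\left(19 + P\right) + P\right) = 2 P + \left(19 + 2 P\right) = 19 + 4 P$)
$\frac{8223 + I{\left(-36,-193 \right)}}{-2471 + r} = \frac{8223 + \left(19 + 4 \left(-36\right)\right)}{-2471 - 13533} = \frac{8223 + \left(19 - 144\right)}{-16004} = \left(8223 - 125\right) \left(- \frac{1}{16004}\right) = 8098 \left(- \frac{1}{16004}\right) = - \frac{4049}{8002}$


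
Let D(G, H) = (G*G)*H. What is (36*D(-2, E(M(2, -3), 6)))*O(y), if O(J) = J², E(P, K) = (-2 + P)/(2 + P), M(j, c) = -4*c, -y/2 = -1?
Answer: 2880/7 ≈ 411.43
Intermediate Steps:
y = 2 (y = -2*(-1) = 2)
E(P, K) = (-2 + P)/(2 + P)
D(G, H) = H*G² (D(G, H) = G²*H = H*G²)
(36*D(-2, E(M(2, -3), 6)))*O(y) = (36*(((-2 - 4*(-3))/(2 - 4*(-3)))*(-2)²))*2² = (36*(((-2 + 12)/(2 + 12))*4))*4 = (36*((10/14)*4))*4 = (36*(((1/14)*10)*4))*4 = (36*((5/7)*4))*4 = (36*(20/7))*4 = (720/7)*4 = 2880/7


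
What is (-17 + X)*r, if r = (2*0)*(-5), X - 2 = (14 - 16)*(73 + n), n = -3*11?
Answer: 0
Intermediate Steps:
n = -33
X = -78 (X = 2 + (14 - 16)*(73 - 33) = 2 - 2*40 = 2 - 80 = -78)
r = 0 (r = 0*(-5) = 0)
(-17 + X)*r = (-17 - 78)*0 = -95*0 = 0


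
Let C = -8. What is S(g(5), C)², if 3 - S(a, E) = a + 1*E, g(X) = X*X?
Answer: 196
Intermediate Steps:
g(X) = X²
S(a, E) = 3 - E - a (S(a, E) = 3 - (a + 1*E) = 3 - (a + E) = 3 - (E + a) = 3 + (-E - a) = 3 - E - a)
S(g(5), C)² = (3 - 1*(-8) - 1*5²)² = (3 + 8 - 1*25)² = (3 + 8 - 25)² = (-14)² = 196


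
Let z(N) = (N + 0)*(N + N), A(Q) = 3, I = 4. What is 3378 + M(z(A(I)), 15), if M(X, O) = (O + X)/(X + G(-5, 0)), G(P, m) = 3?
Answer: 23657/7 ≈ 3379.6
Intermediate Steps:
z(N) = 2*N**2 (z(N) = N*(2*N) = 2*N**2)
M(X, O) = (O + X)/(3 + X) (M(X, O) = (O + X)/(X + 3) = (O + X)/(3 + X))
3378 + M(z(A(I)), 15) = 3378 + (15 + 2*3**2)/(3 + 2*3**2) = 3378 + (15 + 2*9)/(3 + 2*9) = 3378 + (15 + 18)/(3 + 18) = 3378 + 33/21 = 3378 + (1/21)*33 = 3378 + 11/7 = 23657/7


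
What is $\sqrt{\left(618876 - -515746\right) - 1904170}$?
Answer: $2 i \sqrt{192387} \approx 877.24 i$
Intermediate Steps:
$\sqrt{\left(618876 - -515746\right) - 1904170} = \sqrt{\left(618876 + 515746\right) - 1904170} = \sqrt{1134622 - 1904170} = \sqrt{-769548} = 2 i \sqrt{192387}$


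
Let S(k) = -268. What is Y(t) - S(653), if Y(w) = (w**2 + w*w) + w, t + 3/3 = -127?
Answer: 32908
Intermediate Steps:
t = -128 (t = -1 - 127 = -128)
Y(w) = w + 2*w**2 (Y(w) = (w**2 + w**2) + w = 2*w**2 + w = w + 2*w**2)
Y(t) - S(653) = -128*(1 + 2*(-128)) - 1*(-268) = -128*(1 - 256) + 268 = -128*(-255) + 268 = 32640 + 268 = 32908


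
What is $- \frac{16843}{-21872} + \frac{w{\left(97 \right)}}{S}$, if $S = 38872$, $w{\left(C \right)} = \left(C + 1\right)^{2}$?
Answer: $\frac{108097473}{106276048} \approx 1.0171$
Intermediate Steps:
$w{\left(C \right)} = \left(1 + C\right)^{2}$
$- \frac{16843}{-21872} + \frac{w{\left(97 \right)}}{S} = - \frac{16843}{-21872} + \frac{\left(1 + 97\right)^{2}}{38872} = \left(-16843\right) \left(- \frac{1}{21872}\right) + 98^{2} \cdot \frac{1}{38872} = \frac{16843}{21872} + 9604 \cdot \frac{1}{38872} = \frac{16843}{21872} + \frac{2401}{9718} = \frac{108097473}{106276048}$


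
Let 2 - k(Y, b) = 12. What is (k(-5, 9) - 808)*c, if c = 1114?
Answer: -911252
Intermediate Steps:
k(Y, b) = -10 (k(Y, b) = 2 - 1*12 = 2 - 12 = -10)
(k(-5, 9) - 808)*c = (-10 - 808)*1114 = -818*1114 = -911252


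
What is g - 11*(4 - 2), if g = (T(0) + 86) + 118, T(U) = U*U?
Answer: 182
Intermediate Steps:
T(U) = U**2
g = 204 (g = (0**2 + 86) + 118 = (0 + 86) + 118 = 86 + 118 = 204)
g - 11*(4 - 2) = 204 - 11*(4 - 2) = 204 - 11*2 = 204 - 22 = 182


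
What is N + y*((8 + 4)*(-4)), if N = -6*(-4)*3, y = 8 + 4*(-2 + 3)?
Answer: -504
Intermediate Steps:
y = 12 (y = 8 + 4*1 = 8 + 4 = 12)
N = 72 (N = 24*3 = 72)
N + y*((8 + 4)*(-4)) = 72 + 12*((8 + 4)*(-4)) = 72 + 12*(12*(-4)) = 72 + 12*(-48) = 72 - 576 = -504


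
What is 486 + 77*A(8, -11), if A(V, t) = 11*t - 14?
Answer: -9909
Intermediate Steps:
A(V, t) = -14 + 11*t
486 + 77*A(8, -11) = 486 + 77*(-14 + 11*(-11)) = 486 + 77*(-14 - 121) = 486 + 77*(-135) = 486 - 10395 = -9909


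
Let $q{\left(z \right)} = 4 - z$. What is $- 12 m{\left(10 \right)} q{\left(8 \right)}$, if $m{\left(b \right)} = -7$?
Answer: $-336$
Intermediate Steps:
$- 12 m{\left(10 \right)} q{\left(8 \right)} = \left(-12\right) \left(-7\right) \left(4 - 8\right) = 84 \left(4 - 8\right) = 84 \left(-4\right) = -336$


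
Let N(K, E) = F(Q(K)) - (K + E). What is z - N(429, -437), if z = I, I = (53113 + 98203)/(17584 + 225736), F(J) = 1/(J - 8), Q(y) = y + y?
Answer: -1734319/235025 ≈ -7.3793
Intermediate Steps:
Q(y) = 2*y
F(J) = 1/(-8 + J)
N(K, E) = 1/(-8 + 2*K) - E - K (N(K, E) = 1/(-8 + 2*K) - (K + E) = 1/(-8 + 2*K) - (E + K) = 1/(-8 + 2*K) + (-E - K) = 1/(-8 + 2*K) - E - K)
I = 3439/5530 (I = 151316/243320 = 151316*(1/243320) = 3439/5530 ≈ 0.62188)
z = 3439/5530 ≈ 0.62188
z - N(429, -437) = 3439/5530 - (½ - (-4 + 429)*(-437 + 429))/(-4 + 429) = 3439/5530 - (½ - 1*425*(-8))/425 = 3439/5530 - (½ + 3400)/425 = 3439/5530 - 6801/(425*2) = 3439/5530 - 1*6801/850 = 3439/5530 - 6801/850 = -1734319/235025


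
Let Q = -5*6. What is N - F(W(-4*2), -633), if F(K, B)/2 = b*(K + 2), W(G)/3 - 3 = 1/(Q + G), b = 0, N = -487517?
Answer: -487517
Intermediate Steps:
Q = -30
W(G) = 9 + 3/(-30 + G)
F(K, B) = 0 (F(K, B) = 2*(0*(K + 2)) = 2*(0*(2 + K)) = 2*0 = 0)
N - F(W(-4*2), -633) = -487517 - 1*0 = -487517 + 0 = -487517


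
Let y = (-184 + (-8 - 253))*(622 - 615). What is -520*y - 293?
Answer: 1619507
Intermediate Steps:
y = -3115 (y = (-184 - 261)*7 = -445*7 = -3115)
-520*y - 293 = -520*(-3115) - 293 = 1619800 - 293 = 1619507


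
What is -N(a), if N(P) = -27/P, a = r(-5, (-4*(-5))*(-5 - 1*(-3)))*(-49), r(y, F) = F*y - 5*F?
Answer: -27/19600 ≈ -0.0013776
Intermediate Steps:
r(y, F) = -5*F + F*y
a = -19600 (a = (((-4*(-5))*(-5 - 1*(-3)))*(-5 - 5))*(-49) = ((20*(-5 + 3))*(-10))*(-49) = ((20*(-2))*(-10))*(-49) = -40*(-10)*(-49) = 400*(-49) = -19600)
-N(a) = -(-27)/(-19600) = -(-27)*(-1)/19600 = -1*27/19600 = -27/19600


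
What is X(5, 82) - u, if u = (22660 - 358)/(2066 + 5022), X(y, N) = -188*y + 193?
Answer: -2658519/3544 ≈ -750.15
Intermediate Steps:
X(y, N) = 193 - 188*y
u = 11151/3544 (u = 22302/7088 = 22302*(1/7088) = 11151/3544 ≈ 3.1464)
X(5, 82) - u = (193 - 188*5) - 1*11151/3544 = (193 - 940) - 11151/3544 = -747 - 11151/3544 = -2658519/3544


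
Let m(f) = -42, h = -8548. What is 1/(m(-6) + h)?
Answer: -1/8590 ≈ -0.00011641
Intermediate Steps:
1/(m(-6) + h) = 1/(-42 - 8548) = 1/(-8590) = -1/8590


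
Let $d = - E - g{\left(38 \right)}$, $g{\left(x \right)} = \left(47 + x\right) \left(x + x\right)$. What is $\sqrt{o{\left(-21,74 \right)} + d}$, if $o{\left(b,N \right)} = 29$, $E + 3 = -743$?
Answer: $i \sqrt{5685} \approx 75.399 i$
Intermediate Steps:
$E = -746$ ($E = -3 - 743 = -746$)
$g{\left(x \right)} = 2 x \left(47 + x\right)$ ($g{\left(x \right)} = \left(47 + x\right) 2 x = 2 x \left(47 + x\right)$)
$d = -5714$ ($d = \left(-1\right) \left(-746\right) - 2 \cdot 38 \left(47 + 38\right) = 746 - 2 \cdot 38 \cdot 85 = 746 - 6460 = -5714$)
$\sqrt{o{\left(-21,74 \right)} + d} = \sqrt{29 - 5714} = \sqrt{-5685} = i \sqrt{5685}$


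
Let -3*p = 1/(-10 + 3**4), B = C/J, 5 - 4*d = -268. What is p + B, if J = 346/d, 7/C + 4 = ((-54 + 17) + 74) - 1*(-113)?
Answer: 204979/43039632 ≈ 0.0047626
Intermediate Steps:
d = 273/4 (d = 5/4 - 1/4*(-268) = 5/4 + 67 = 273/4 ≈ 68.250)
C = 7/146 (C = 7/(-4 + (((-54 + 17) + 74) - 1*(-113))) = 7/(-4 + ((-37 + 74) + 113)) = 7/(-4 + (37 + 113)) = 7/(-4 + 150) = 7/146 ≈ 0.047945)
J = 1384/273 (J = 346/(273/4) = 346*(4/273) = 1384/273 ≈ 5.0696)
B = 1911/202064 (B = 7/(146*(1384/273)) = (7/146)*(273/1384) = 1911/202064 ≈ 0.0094574)
p = -1/213 (p = -1/(3*(-10 + 3**4)) = -1/(3*(-10 + 81)) = -1/3/71 = -1/3*1/71 = -1/213 ≈ -0.0046948)
p + B = -1/213 + 1911/202064 = 204979/43039632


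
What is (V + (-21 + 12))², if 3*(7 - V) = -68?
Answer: 3844/9 ≈ 427.11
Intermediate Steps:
V = 89/3 (V = 7 - ⅓*(-68) = 7 + 68/3 = 89/3 ≈ 29.667)
(V + (-21 + 12))² = (89/3 + (-21 + 12))² = (89/3 - 9)² = (62/3)² = 3844/9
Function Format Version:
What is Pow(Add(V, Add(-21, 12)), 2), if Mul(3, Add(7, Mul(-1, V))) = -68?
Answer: Rational(3844, 9) ≈ 427.11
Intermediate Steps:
V = Rational(89, 3) (V = Add(7, Mul(Rational(-1, 3), -68)) = Add(7, Rational(68, 3)) = Rational(89, 3) ≈ 29.667)
Pow(Add(V, Add(-21, 12)), 2) = Pow(Add(Rational(89, 3), Add(-21, 12)), 2) = Pow(Add(Rational(89, 3), -9), 2) = Pow(Rational(62, 3), 2) = Rational(3844, 9)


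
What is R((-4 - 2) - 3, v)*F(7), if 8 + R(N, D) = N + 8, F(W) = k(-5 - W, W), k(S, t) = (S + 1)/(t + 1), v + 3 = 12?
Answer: 99/8 ≈ 12.375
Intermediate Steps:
v = 9 (v = -3 + 12 = 9)
k(S, t) = (1 + S)/(1 + t)
F(W) = (-4 - W)/(1 + W) (F(W) = (1 + (-5 - W))/(1 + W) = (-4 - W)/(1 + W))
R(N, D) = N (R(N, D) = -8 + (N + 8) = -8 + (8 + N) = N)
R((-4 - 2) - 3, v)*F(7) = ((-4 - 2) - 3)*((-4 - 1*7)/(1 + 7)) = (-6 - 3)*((-4 - 7)/8) = -9*(-11)/8 = -9*(-11/8) = 99/8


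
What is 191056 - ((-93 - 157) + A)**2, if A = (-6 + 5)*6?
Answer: 125520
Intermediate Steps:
A = -6 (A = -1*6 = -6)
191056 - ((-93 - 157) + A)**2 = 191056 - ((-93 - 157) - 6)**2 = 191056 - (-250 - 6)**2 = 191056 - 1*(-256)**2 = 191056 - 1*65536 = 191056 - 65536 = 125520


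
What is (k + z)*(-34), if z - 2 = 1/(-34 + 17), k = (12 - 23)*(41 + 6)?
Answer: 17512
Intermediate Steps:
k = -517 (k = -11*47 = -517)
z = 33/17 (z = 2 + 1/(-34 + 17) = 2 + 1/(-17) = 2 - 1/17 = 33/17 ≈ 1.9412)
(k + z)*(-34) = (-517 + 33/17)*(-34) = -8756/17*(-34) = 17512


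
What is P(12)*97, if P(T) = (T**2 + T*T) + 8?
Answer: 28712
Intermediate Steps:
P(T) = 8 + 2*T**2 (P(T) = (T**2 + T**2) + 8 = 2*T**2 + 8 = 8 + 2*T**2)
P(12)*97 = (8 + 2*12**2)*97 = (8 + 2*144)*97 = (8 + 288)*97 = 296*97 = 28712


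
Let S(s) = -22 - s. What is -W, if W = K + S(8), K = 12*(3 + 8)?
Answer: -102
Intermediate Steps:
K = 132 (K = 12*11 = 132)
W = 102 (W = 132 + (-22 - 1*8) = 132 + (-22 - 8) = 132 - 30 = 102)
-W = -1*102 = -102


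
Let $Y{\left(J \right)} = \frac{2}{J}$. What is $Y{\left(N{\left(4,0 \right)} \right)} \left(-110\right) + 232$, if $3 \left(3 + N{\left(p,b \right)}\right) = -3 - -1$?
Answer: $292$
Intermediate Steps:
$N{\left(p,b \right)} = - \frac{11}{3}$ ($N{\left(p,b \right)} = -3 + \frac{-3 - -1}{3} = -3 + \frac{-3 + 1}{3} = -3 + \frac{1}{3} \left(-2\right) = -3 - \frac{2}{3} = - \frac{11}{3}$)
$Y{\left(N{\left(4,0 \right)} \right)} \left(-110\right) + 232 = \frac{2}{- \frac{11}{3}} \left(-110\right) + 232 = 2 \left(- \frac{3}{11}\right) \left(-110\right) + 232 = \left(- \frac{6}{11}\right) \left(-110\right) + 232 = 60 + 232 = 292$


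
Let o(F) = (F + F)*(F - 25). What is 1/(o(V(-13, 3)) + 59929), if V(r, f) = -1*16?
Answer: 1/61241 ≈ 1.6329e-5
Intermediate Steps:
V(r, f) = -16
o(F) = 2*F*(-25 + F) (o(F) = (2*F)*(-25 + F) = 2*F*(-25 + F))
1/(o(V(-13, 3)) + 59929) = 1/(2*(-16)*(-25 - 16) + 59929) = 1/(2*(-16)*(-41) + 59929) = 1/(1312 + 59929) = 1/61241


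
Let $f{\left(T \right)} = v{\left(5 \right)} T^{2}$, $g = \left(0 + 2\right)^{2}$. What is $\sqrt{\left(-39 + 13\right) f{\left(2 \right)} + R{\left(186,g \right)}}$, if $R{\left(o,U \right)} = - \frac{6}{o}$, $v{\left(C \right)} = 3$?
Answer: $\frac{i \sqrt{299863}}{31} \approx 17.664 i$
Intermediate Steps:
$g = 4$ ($g = 2^{2} = 4$)
$f{\left(T \right)} = 3 T^{2}$
$\sqrt{\left(-39 + 13\right) f{\left(2 \right)} + R{\left(186,g \right)}} = \sqrt{\left(-39 + 13\right) 3 \cdot 2^{2} - \frac{6}{186}} = \sqrt{- 26 \cdot 3 \cdot 4 - \frac{1}{31}} = \sqrt{\left(-26\right) 12 - \frac{1}{31}} = \sqrt{-312 - \frac{1}{31}} = \sqrt{- \frac{9673}{31}} = \frac{i \sqrt{299863}}{31}$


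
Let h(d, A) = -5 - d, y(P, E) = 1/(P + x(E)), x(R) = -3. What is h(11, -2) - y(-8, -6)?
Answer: -175/11 ≈ -15.909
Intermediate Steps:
y(P, E) = 1/(-3 + P) (y(P, E) = 1/(P - 3) = 1/(-3 + P))
h(11, -2) - y(-8, -6) = (-5 - 1*11) - 1/(-3 - 8) = (-5 - 11) - 1/(-11) = -16 - 1*(-1/11) = -16 + 1/11 = -175/11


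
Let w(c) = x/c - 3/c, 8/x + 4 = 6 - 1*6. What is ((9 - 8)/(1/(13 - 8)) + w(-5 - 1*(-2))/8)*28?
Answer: 875/6 ≈ 145.83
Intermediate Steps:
x = -2 (x = 8/(-4 + (6 - 1*6)) = 8/(-4 + (6 - 6)) = 8/(-4 + 0) = 8/(-4) = 8*(-1/4) = -2)
w(c) = -5/c (w(c) = -2/c - 3/c = -5/c)
((9 - 8)/(1/(13 - 8)) + w(-5 - 1*(-2))/8)*28 = ((9 - 8)/(1/(13 - 8)) - 5/(-5 - 1*(-2))/8)*28 = (1/1/5 - 5/(-5 + 2)*(1/8))*28 = (1/(1/5) - 5/(-3)*(1/8))*28 = (1*5 - 5*(-1/3)*(1/8))*28 = (5 + (5/3)*(1/8))*28 = (5 + 5/24)*28 = (125/24)*28 = 875/6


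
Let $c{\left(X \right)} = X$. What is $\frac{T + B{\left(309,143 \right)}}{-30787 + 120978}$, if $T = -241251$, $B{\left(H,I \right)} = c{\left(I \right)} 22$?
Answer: $- \frac{238105}{90191} \approx -2.64$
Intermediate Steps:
$B{\left(H,I \right)} = 22 I$ ($B{\left(H,I \right)} = I 22 = 22 I$)
$\frac{T + B{\left(309,143 \right)}}{-30787 + 120978} = \frac{-241251 + 22 \cdot 143}{-30787 + 120978} = \frac{-241251 + 3146}{90191} = \left(-238105\right) \frac{1}{90191} = - \frac{238105}{90191}$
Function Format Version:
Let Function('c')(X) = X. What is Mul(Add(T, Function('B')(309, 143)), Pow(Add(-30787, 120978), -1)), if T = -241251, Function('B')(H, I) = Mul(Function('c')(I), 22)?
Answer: Rational(-238105, 90191) ≈ -2.6400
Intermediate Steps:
Function('B')(H, I) = Mul(22, I) (Function('B')(H, I) = Mul(I, 22) = Mul(22, I))
Mul(Add(T, Function('B')(309, 143)), Pow(Add(-30787, 120978), -1)) = Mul(Add(-241251, Mul(22, 143)), Pow(Add(-30787, 120978), -1)) = Mul(Add(-241251, 3146), Pow(90191, -1)) = Mul(-238105, Rational(1, 90191)) = Rational(-238105, 90191)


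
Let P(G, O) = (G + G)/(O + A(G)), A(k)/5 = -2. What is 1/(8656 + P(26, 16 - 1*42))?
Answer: 9/77891 ≈ 0.00011555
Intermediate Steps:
A(k) = -10 (A(k) = 5*(-2) = -10)
P(G, O) = 2*G/(-10 + O) (P(G, O) = (G + G)/(O - 10) = (2*G)/(-10 + O) = 2*G/(-10 + O))
1/(8656 + P(26, 16 - 1*42)) = 1/(8656 + 2*26/(-10 + (16 - 1*42))) = 1/(8656 + 2*26/(-10 + (16 - 42))) = 1/(8656 + 2*26/(-10 - 26)) = 1/(8656 + 2*26/(-36)) = 1/(8656 + 2*26*(-1/36)) = 1/(8656 - 13/9) = 1/(77891/9) = 9/77891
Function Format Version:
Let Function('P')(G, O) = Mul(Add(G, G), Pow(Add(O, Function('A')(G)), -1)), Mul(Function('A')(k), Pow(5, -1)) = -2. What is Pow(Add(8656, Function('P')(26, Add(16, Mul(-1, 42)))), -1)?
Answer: Rational(9, 77891) ≈ 0.00011555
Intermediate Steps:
Function('A')(k) = -10 (Function('A')(k) = Mul(5, -2) = -10)
Function('P')(G, O) = Mul(2, G, Pow(Add(-10, O), -1)) (Function('P')(G, O) = Mul(Add(G, G), Pow(Add(O, -10), -1)) = Mul(Mul(2, G), Pow(Add(-10, O), -1)) = Mul(2, G, Pow(Add(-10, O), -1)))
Pow(Add(8656, Function('P')(26, Add(16, Mul(-1, 42)))), -1) = Pow(Add(8656, Mul(2, 26, Pow(Add(-10, Add(16, Mul(-1, 42))), -1))), -1) = Pow(Add(8656, Mul(2, 26, Pow(Add(-10, Add(16, -42)), -1))), -1) = Pow(Add(8656, Mul(2, 26, Pow(Add(-10, -26), -1))), -1) = Pow(Add(8656, Mul(2, 26, Pow(-36, -1))), -1) = Pow(Add(8656, Mul(2, 26, Rational(-1, 36))), -1) = Pow(Add(8656, Rational(-13, 9)), -1) = Pow(Rational(77891, 9), -1) = Rational(9, 77891)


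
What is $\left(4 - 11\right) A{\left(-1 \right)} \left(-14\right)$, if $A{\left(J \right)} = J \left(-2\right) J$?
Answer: $-196$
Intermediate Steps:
$A{\left(J \right)} = - 2 J^{2}$ ($A{\left(J \right)} = - 2 J J = - 2 J^{2}$)
$\left(4 - 11\right) A{\left(-1 \right)} \left(-14\right) = \left(4 - 11\right) \left(- 2 \left(-1\right)^{2}\right) \left(-14\right) = - 7 \left(\left(-2\right) 1\right) \left(-14\right) = \left(-7\right) \left(-2\right) \left(-14\right) = 14 \left(-14\right) = -196$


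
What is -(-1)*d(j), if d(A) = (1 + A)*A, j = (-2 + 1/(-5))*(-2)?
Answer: 594/25 ≈ 23.760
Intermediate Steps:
j = 22/5 (j = (-2 + 1*(-⅕))*(-2) = (-2 - ⅕)*(-2) = -11/5*(-2) = 22/5 ≈ 4.4000)
d(A) = A*(1 + A)
-(-1)*d(j) = -(-1)*22*(1 + 22/5)/5 = -(-1)*(22/5)*(27/5) = -(-1)*594/25 = -1*(-594/25) = 594/25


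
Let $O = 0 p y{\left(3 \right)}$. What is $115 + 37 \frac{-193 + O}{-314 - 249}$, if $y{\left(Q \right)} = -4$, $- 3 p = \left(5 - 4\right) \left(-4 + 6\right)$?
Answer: $\frac{71886}{563} \approx 127.68$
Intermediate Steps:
$p = - \frac{2}{3}$ ($p = - \frac{\left(5 - 4\right) \left(-4 + 6\right)}{3} = - \frac{1 \cdot 2}{3} = \left(- \frac{1}{3}\right) 2 = - \frac{2}{3} \approx -0.66667$)
$O = 0$ ($O = 0 \left(- \frac{2}{3}\right) \left(-4\right) = 0 \left(-4\right) = 0$)
$115 + 37 \frac{-193 + O}{-314 - 249} = 115 + 37 \frac{-193 + 0}{-314 - 249} = 115 + 37 \left(- \frac{193}{-563}\right) = 115 + 37 \left(\left(-193\right) \left(- \frac{1}{563}\right)\right) = 115 + 37 \cdot \frac{193}{563} = 115 + \frac{7141}{563} = \frac{71886}{563}$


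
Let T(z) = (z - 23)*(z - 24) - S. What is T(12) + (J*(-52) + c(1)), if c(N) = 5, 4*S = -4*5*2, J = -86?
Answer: 4619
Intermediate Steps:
S = -10 (S = (-4*5*2)/4 = (-20*2)/4 = (¼)*(-40) = -10)
T(z) = 10 + (-24 + z)*(-23 + z) (T(z) = (z - 23)*(z - 24) - 1*(-10) = (-23 + z)*(-24 + z) + 10 = (-24 + z)*(-23 + z) + 10 = 10 + (-24 + z)*(-23 + z))
T(12) + (J*(-52) + c(1)) = (562 + 12² - 47*12) + (-86*(-52) + 5) = (562 + 144 - 564) + (4472 + 5) = 142 + 4477 = 4619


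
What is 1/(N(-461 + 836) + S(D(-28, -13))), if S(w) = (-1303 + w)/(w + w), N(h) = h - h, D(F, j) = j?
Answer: 13/658 ≈ 0.019757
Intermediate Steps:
N(h) = 0
S(w) = (-1303 + w)/(2*w) (S(w) = (-1303 + w)/((2*w)) = (-1303 + w)*(1/(2*w)) = (-1303 + w)/(2*w))
1/(N(-461 + 836) + S(D(-28, -13))) = 1/(0 + (1/2)*(-1303 - 13)/(-13)) = 1/(0 + (1/2)*(-1/13)*(-1316)) = 1/(0 + 658/13) = 1/(658/13) = 13/658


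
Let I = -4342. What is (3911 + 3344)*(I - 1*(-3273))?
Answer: -7755595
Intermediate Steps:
(3911 + 3344)*(I - 1*(-3273)) = (3911 + 3344)*(-4342 - 1*(-3273)) = 7255*(-4342 + 3273) = 7255*(-1069) = -7755595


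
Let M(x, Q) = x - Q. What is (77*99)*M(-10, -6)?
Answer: -30492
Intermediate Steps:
(77*99)*M(-10, -6) = (77*99)*(-10 - 1*(-6)) = 7623*(-10 + 6) = 7623*(-4) = -30492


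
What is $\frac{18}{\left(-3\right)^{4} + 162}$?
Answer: $\frac{2}{27} \approx 0.074074$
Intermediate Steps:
$\frac{18}{\left(-3\right)^{4} + 162} = \frac{18}{81 + 162} = \frac{18}{243} = 18 \cdot \frac{1}{243} = \frac{2}{27}$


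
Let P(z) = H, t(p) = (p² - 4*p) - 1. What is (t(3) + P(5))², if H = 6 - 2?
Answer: 0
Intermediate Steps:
H = 4
t(p) = -1 + p² - 4*p
P(z) = 4
(t(3) + P(5))² = ((-1 + 3² - 4*3) + 4)² = ((-1 + 9 - 12) + 4)² = (-4 + 4)² = 0² = 0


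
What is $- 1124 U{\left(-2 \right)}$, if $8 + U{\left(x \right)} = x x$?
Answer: $4496$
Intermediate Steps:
$U{\left(x \right)} = -8 + x^{2}$ ($U{\left(x \right)} = -8 + x x = -8 + x^{2}$)
$- 1124 U{\left(-2 \right)} = - 1124 \left(-8 + \left(-2\right)^{2}\right) = - 1124 \left(-8 + 4\right) = \left(-1124\right) \left(-4\right) = 4496$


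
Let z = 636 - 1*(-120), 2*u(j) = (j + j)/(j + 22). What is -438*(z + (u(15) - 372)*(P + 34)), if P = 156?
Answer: 1131940044/37 ≈ 3.0593e+7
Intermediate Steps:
u(j) = j/(22 + j) (u(j) = ((j + j)/(j + 22))/2 = ((2*j)/(22 + j))/2 = (2*j/(22 + j))/2 = j/(22 + j))
z = 756 (z = 636 + 120 = 756)
-438*(z + (u(15) - 372)*(P + 34)) = -438*(756 + (15/(22 + 15) - 372)*(156 + 34)) = -438*(756 + (15/37 - 372)*190) = -438*(756 - 13749/37*190) = -438*(756 - 2612310/37) = -438*(-2584338/37) = 1131940044/37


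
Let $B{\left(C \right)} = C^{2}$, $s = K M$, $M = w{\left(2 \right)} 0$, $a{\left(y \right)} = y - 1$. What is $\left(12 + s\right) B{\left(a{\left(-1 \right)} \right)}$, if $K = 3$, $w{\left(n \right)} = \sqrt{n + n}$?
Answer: $48$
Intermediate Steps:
$w{\left(n \right)} = \sqrt{2} \sqrt{n}$ ($w{\left(n \right)} = \sqrt{2 n} = \sqrt{2} \sqrt{n}$)
$a{\left(y \right)} = -1 + y$
$M = 0$ ($M = \sqrt{2} \sqrt{2} \cdot 0 = 2 \cdot 0 = 0$)
$s = 0$ ($s = 3 \cdot 0 = 0$)
$\left(12 + s\right) B{\left(a{\left(-1 \right)} \right)} = \left(12 + 0\right) \left(-1 - 1\right)^{2} = 12 \left(-2\right)^{2} = 12 \cdot 4 = 48$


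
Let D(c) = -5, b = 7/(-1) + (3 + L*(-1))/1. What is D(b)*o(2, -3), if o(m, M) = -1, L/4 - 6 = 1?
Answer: 5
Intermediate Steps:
L = 28 (L = 24 + 4*1 = 24 + 4 = 28)
b = -32 (b = 7/(-1) + (3 + 28*(-1))/1 = 7*(-1) + (3 - 28)*1 = -7 - 25*1 = -7 - 25 = -32)
D(b)*o(2, -3) = -5*(-1) = 5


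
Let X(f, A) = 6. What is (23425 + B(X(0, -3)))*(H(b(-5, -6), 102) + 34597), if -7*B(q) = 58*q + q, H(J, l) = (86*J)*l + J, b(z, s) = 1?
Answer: 7096242770/7 ≈ 1.0137e+9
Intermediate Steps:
H(J, l) = J + 86*J*l (H(J, l) = 86*J*l + J = J + 86*J*l)
B(q) = -59*q/7 (B(q) = -(58*q + q)/7 = -59*q/7)
(23425 + B(X(0, -3)))*(H(b(-5, -6), 102) + 34597) = (23425 - 59/7*6)*(1*(1 + 86*102) + 34597) = (23425 - 354/7)*(1*(1 + 8772) + 34597) = 163621*(1*8773 + 34597)/7 = 163621*(8773 + 34597)/7 = (163621/7)*43370 = 7096242770/7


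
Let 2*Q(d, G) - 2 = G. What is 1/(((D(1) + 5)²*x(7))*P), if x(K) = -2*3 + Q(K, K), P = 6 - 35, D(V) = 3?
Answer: 1/2784 ≈ 0.00035920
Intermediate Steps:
Q(d, G) = 1 + G/2
P = -29
x(K) = -5 + K/2 (x(K) = -2*3 + (1 + K/2) = -6 + (1 + K/2) = -5 + K/2)
1/(((D(1) + 5)²*x(7))*P) = 1/(((3 + 5)²*(-5 + (½)*7))*(-29)) = 1/((8²*(-5 + 7/2))*(-29)) = 1/((64*(-3/2))*(-29)) = 1/(-96*(-29)) = 1/2784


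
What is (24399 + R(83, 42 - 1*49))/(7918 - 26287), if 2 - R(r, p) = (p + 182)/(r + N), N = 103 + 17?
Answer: -235868/177567 ≈ -1.3283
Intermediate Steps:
N = 120
R(r, p) = 2 - (182 + p)/(120 + r) (R(r, p) = 2 - (p + 182)/(r + 120) = 2 - (182 + p)/(120 + r))
(24399 + R(83, 42 - 1*49))/(7918 - 26287) = (24399 + (58 - (42 - 1*49) + 2*83)/(120 + 83))/(7918 - 26287) = (24399 + (58 - (42 - 49) + 166)/203)/(-18369) = (24399 + (58 - 1*(-7) + 166)/203)*(-1/18369) = (24399 + (58 + 7 + 166)/203)*(-1/18369) = (24399 + (1/203)*231)*(-1/18369) = (24399 + 33/29)*(-1/18369) = (707604/29)*(-1/18369) = -235868/177567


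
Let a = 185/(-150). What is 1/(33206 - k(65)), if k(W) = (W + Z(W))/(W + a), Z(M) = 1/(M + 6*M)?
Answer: 174083/5780422642 ≈ 3.0116e-5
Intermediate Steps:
a = -37/30 (a = 185*(-1/150) = -37/30 ≈ -1.2333)
Z(M) = 1/(7*M)
k(W) = (W + 1/(7*W))/(-37/30 + W) (k(W) = (W + 1/(7*W))/(W - 37/30) = (W + 1/(7*W))/(-37/30 + W))
1/(33206 - k(65)) = 1/(33206 - 30*(1 + 7*65²)/(7*65*(-37 + 30*65))) = 1/(33206 - 30*(1 + 7*4225)/(7*65*(-37 + 1950))) = 1/(33206 - 30*(1 + 29575)/(7*65*1913)) = 1/(33206 - 30*29576/(7*65*1913)) = 1/(33206 - 1*177456/174083) = 1/(33206 - 177456/174083) = 1/(5780422642/174083) = 174083/5780422642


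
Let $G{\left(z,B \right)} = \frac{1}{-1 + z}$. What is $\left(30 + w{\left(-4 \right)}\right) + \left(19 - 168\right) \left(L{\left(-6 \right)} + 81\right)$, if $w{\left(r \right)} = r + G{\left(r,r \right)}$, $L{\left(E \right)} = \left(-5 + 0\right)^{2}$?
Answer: $- \frac{78841}{5} \approx -15768.0$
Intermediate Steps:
$L{\left(E \right)} = 25$ ($L{\left(E \right)} = \left(-5\right)^{2} = 25$)
$w{\left(r \right)} = r + \frac{1}{-1 + r}$
$\left(30 + w{\left(-4 \right)}\right) + \left(19 - 168\right) \left(L{\left(-6 \right)} + 81\right) = \left(30 + \frac{1 - 4 \left(-1 - 4\right)}{-1 - 4}\right) + \left(19 - 168\right) \left(25 + 81\right) = \left(30 + \frac{1 - -20}{-5}\right) - 15794 = \left(30 - \frac{1 + 20}{5}\right) - 15794 = \left(30 - \frac{21}{5}\right) - 15794 = \frac{129}{5} - 15794 = - \frac{78841}{5}$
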